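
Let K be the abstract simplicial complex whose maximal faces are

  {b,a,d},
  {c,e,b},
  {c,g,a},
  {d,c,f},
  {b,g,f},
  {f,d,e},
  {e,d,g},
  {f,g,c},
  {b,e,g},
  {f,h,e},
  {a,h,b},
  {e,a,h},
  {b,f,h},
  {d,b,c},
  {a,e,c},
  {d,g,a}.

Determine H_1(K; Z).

H_1 = Z^2.

We work with the vertex ordering a < b < c < d < e < f < g < h. The simplices of K, each written with vertices in increasing order, are:

  0-simplices (8): a, b, c, d, e, f, g, h
  1-simplices (24): ab, ac, ad, ae, ag, ah, bc, bd, be, bf, bg, bh, cd, ce, cf, cg, de, df, dg, ef, eg, eh, fg, fh
  2-simplices (16): abd, abh, ace, acg, adg, aeh, bcd, bce, beg, bfg, bfh, cdf, cfg, def, deg, efh

Hence C_0 ≅ Z^8, C_1 ≅ Z^24, C_2 ≅ Z^16.

∂_1: C_1 → C_0 maps an edge to its endpoints' difference, ∂[p,q] = q − p. For instance
  ∂ac = c − a.
The 8×24 boundary matrix has rank 7 and Smith normal form diag(1,1,1,1,1,1,1).

The boundary map ∂_2: C_2 → C_1 acts by ∂[p,q,r] = [q,r] − [p,r] + [p,q]. For instance
  ∂deg = eg − dg + de,
  ∂abd = bd − ad + ab.
The 24×16 boundary matrix has rank 15 and Smith normal form diag(1,1,1,1,1,1,1,1,1,1,1,1,1,1,1).

Reading off H_k = ker ∂_k / im ∂_{k+1}:

  H_1: rank ker ∂_1 − rank ∂_2 = (24 − 7) − 15 = 2, and the invariant factors of ∂_2 are all 1, so H_1 = Z^2.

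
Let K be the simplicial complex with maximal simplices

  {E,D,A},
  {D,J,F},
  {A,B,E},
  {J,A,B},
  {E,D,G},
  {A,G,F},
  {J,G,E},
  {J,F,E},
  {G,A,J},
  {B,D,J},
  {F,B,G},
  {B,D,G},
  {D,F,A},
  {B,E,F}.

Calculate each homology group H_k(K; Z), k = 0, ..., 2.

H_0 = Z,  H_1 = Z^2,  H_2 = Z.

Take the total order A < B < D < E < F < G < J on the vertex set. Then K (dimension 2) consists of the simplices:

  0-simplices (7): A, B, D, E, F, G, J
  1-simplices (21): AB, AD, AE, AF, AG, AJ, BD, BE, BF, BG, BJ, DE, DF, DG, DJ, EF, EG, EJ, FG, FJ, GJ
  2-simplices (14): ABE, ABJ, ADE, ADF, AFG, AGJ, BDG, BDJ, BEF, BFG, DEG, DFJ, EFJ, EGJ

so the chain groups are C_0 ≅ Z^7, C_1 ≅ Z^21, C_2 ≅ Z^14.

∂_1: C_1 → C_0 maps an edge to its endpoints' difference, ∂[p,q] = q − p.
The resulting 7×21 matrix has rank 6, and its Smith normal form has invariant factors (1,1,1,1,1,1).

Boundary ∂_2: C_2 → C_1 sends each 2-simplex [p,q,r] to [q,r] − [p,r] + [p,q]. For instance
  ∂BFG = FG − BG + BF,
  ∂BEF = EF − BF + BE.
As a 21×14 matrix over Z this has rank 13, with invariant factors (1,1,1,1,1,1,1,1,1,1,1,1,1).

Now H_k = ker ∂_k / im ∂_{k+1}, so:

  H_0: rank C_0 − rank ∂_1 = 7 − 6 = 1, and the invariant factors of ∂_1 are all 1, so H_0 = Z.
  H_1: rank ker ∂_1 − rank ∂_2 = (21 − 6) − 13 = 2, and the invariant factors of ∂_2 are all 1, so H_1 = Z^2.
  H_2: rank ker ∂_2 − rank ∂_3 = (14 − 13) − 0 = 1, and there is no ∂_3, so H_2 = Z.

(K is a triangulation of the torus T^2.)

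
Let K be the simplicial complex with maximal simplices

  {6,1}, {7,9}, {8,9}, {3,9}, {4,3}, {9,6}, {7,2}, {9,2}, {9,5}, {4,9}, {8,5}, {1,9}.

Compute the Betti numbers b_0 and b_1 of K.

b_0 = 1, b_1 = 4.

Order the vertices as 1 < 2 < 3 < 4 < 5 < 6 < 7 < 8 < 9. Listing each simplex with vertices in this order, K has dimension 1 with simplices:

  0-simplices (9): [1], [2], [3], [4], [5], [6], [7], [8], [9]
  1-simplices (12): [1,6], [1,9], [2,7], [2,9], [3,4], [3,9], [4,9], [5,8], [5,9], [6,9], [7,9], [8,9]

so the chain groups are C_0 ≅ Z^9, C_1 ≅ Z^12.

The boundary map ∂_1: C_1 → C_0 sends each edge [p,q] (with p < q) to q − p. For instance
  ∂[4,9] = [9] − [4].
As a 9×12 matrix over Z this has rank 8, with invariant factors (1,1,1,1,1,1,1,1).

Computing H_k = (kernel of ∂_k) / (image of ∂_{k+1}):

  H_0: rank C_0 − rank ∂_1 = 9 − 8 = 1, and the invariant factors of ∂_1 are all 1, so H_0 ≅ Z.
  H_1: rank ker ∂_1 − rank ∂_2 = (12 − 8) − 0 = 4, and there is no ∂_2, so H_1 ≅ Z^4.

Hence the Betti numbers are b_0 = 1, b_1 = 4.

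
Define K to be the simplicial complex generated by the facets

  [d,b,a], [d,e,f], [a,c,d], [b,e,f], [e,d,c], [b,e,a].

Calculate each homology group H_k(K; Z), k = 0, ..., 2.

Order the vertices as a < b < c < d < e < f. Listing each simplex with vertices in this order, K has dimension 2 with simplices:

  0-simplices (6): a, b, c, d, e, f
  1-simplices (12): ab, ac, ad, ae, bd, be, bf, cd, ce, de, df, ef
  2-simplices (6): abd, abe, acd, bef, cde, def

so the chain groups are C_0 ≅ Z^6, C_1 ≅ Z^12, C_2 ≅ Z^6.

∂_1: C_1 → C_0 sends each edge [p,q] (with p < q) to q − p. For instance
  ∂be = e − b.
This gives a 6×12 integer matrix of rank 5; reducing to Smith normal form yields diagonal entries (1,1,1,1,1).

Boundary ∂_2: C_2 → C_1 maps a triangle to the signed sum of its edges. For instance
  ∂acd = cd − ad + ac,
  ∂def = ef − df + de.
As a 12×6 matrix over Z this has rank 6, with invariant factors (1,1,1,1,1,1).

Now H_k = ker ∂_k / im ∂_{k+1}, so:

  H_0: rank C_0 − rank ∂_1 = 6 − 5 = 1, and the invariant factors of ∂_1 are all 1, so H_0 ≅ Z.
  H_1: rank ker ∂_1 − rank ∂_2 = (12 − 5) − 6 = 1, and the invariant factors of ∂_2 are all 1, so H_1 ≅ Z.
  H_2: rank ker ∂_2 − rank ∂_3 = (6 − 6) − 0 = 0, and there is no ∂_3, so H_2 ≅ 0.

H_0 = Z,  H_1 = Z,  H_2 = 0.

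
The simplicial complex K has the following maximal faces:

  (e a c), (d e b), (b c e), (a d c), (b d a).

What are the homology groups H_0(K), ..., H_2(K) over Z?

H_0 ≅ Z,  H_1 ≅ Z,  H_2 = 0.

K has 5 vertices, 10 edges, 5 triangles.
rank ∂_0 = 0, rank ∂_1 = 4 ⇒ b_0 = 5 − 0 − 4 = 1; all invariant factors of ∂_1 are 1 so no torsion. So H_0 ≅ Z.
rank ∂_1 = 4, rank ∂_2 = 5 ⇒ b_1 = 10 − 4 − 5 = 1; all invariant factors of ∂_2 are 1 so no torsion. So H_1 ≅ Z.
rank ∂_2 = 5, rank ∂_3 = 0 ⇒ b_2 = 5 − 5 − 0 = 0. So H_2 ≅ 0.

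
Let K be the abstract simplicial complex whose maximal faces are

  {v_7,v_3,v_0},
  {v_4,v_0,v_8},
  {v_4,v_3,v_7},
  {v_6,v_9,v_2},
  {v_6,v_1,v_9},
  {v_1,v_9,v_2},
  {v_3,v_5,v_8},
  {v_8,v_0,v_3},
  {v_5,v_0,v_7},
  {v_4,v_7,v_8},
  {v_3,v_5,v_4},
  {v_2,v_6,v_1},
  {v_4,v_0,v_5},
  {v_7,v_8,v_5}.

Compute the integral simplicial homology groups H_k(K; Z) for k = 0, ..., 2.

H_0 ≅ Z^2,  H_1 ≅ Z/2Z,  H_2 ≅ Z.

Take the total order v_0 < v_1 < v_2 < v_3 < v_4 < v_5 < v_6 < v_7 < v_8 < v_9 on the vertex set. Then K (dimension 2) consists of the simplices:

  0-simplices (10): [v_0], [v_1], [v_2], [v_3], [v_4], [v_5], [v_6], [v_7], [v_8], [v_9]
  1-simplices (21): (21 of them)
  2-simplices (14): (14 of them)

Hence C_0 ≅ Z^10, C_1 ≅ Z^21, C_2 ≅ Z^14.

Boundary ∂_1: C_1 → C_0 is given by ∂[p,q] = [q] − [p]. For instance
  ∂[v_7,v_8] = [v_8] − [v_7].
The 10×21 boundary matrix has rank 8 and Smith normal form diag(1,1,1,1,1,1,1,1).

The boundary map ∂_2: C_2 → C_1 maps a triangle to the signed sum of its edges. For instance
  ∂[v_5,v_7,v_8] = [v_7,v_8] − [v_5,v_8] + [v_5,v_7],
  ∂[v_0,v_4,v_5] = [v_4,v_5] − [v_0,v_5] + [v_0,v_4].
The resulting 21×14 matrix has rank 13, and its Smith normal form has invariant factors (1,1,1,1,1,1,1,1,1,1,1,1,2).

Reading off H_k = ker ∂_k / im ∂_{k+1}:

  H_0: rank C_0 − rank ∂_1 = 10 − 8 = 2, and the invariant factors of ∂_1 are all 1, so H_0 ≅ Z^2.
  H_1: rank ker ∂_1 − rank ∂_2 = (21 − 8) − 13 = 0, and ∂_2 has invariant factor 2 > 1, so H_1 ≅ Z/2Z.
  H_2: rank ker ∂_2 − rank ∂_3 = (14 − 13) − 0 = 1, and there is no ∂_3, so H_2 ≅ Z.

(K is a triangulation of the disjoint union of the real projective plane RP^2 and the 2-sphere S^2.)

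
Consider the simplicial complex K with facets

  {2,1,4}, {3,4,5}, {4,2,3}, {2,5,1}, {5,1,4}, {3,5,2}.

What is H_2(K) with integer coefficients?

We work with the vertex ordering 1 < 2 < 3 < 4 < 5. The simplices of K, each written with vertices in increasing order, are:

  0-simplices (5): [1], [2], [3], [4], [5]
  1-simplices (9): [1,2], [1,4], [1,5], [2,3], [2,4], [2,5], [3,4], [3,5], [4,5]
  2-simplices (6): [1,2,4], [1,2,5], [1,4,5], [2,3,4], [2,3,5], [3,4,5]

Hence C_0 ≅ Z^5, C_1 ≅ Z^9, C_2 ≅ Z^6.

The boundary map ∂_1: C_1 → C_0 maps an edge to its endpoints' difference, ∂[p,q] = q − p. For instance
  ∂[2,5] = [5] − [2].
As a 5×9 matrix over Z this has rank 4, with invariant factors (1,1,1,1).

Boundary ∂_2: C_2 → C_1 maps a triangle to the signed sum of its edges. For instance
  ∂[1,2,4] = [2,4] − [1,4] + [1,2],
  ∂[2,3,5] = [3,5] − [2,5] + [2,3].
The 9×6 boundary matrix has rank 5 and Smith normal form diag(1,1,1,1,1).

Reading off H_k = ker ∂_k / im ∂_{k+1}:

  H_2: rank ker ∂_2 − rank ∂_3 = (6 − 5) − 0 = 1, and there is no ∂_3, so H_2 = Z.

H_2 ≅ Z.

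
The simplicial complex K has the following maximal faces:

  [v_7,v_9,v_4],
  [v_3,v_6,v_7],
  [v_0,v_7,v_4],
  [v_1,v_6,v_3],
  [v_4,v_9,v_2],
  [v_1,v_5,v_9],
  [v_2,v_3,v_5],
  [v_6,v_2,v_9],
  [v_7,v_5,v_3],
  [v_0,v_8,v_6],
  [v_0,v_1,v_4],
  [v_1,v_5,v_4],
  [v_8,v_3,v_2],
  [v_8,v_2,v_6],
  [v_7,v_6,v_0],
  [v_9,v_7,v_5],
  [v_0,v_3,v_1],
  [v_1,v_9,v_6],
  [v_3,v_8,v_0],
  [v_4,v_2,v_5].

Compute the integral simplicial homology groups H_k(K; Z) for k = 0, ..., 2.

H_0 ≅ Z,  H_1 ≅ Z ⊕ Z/2,  H_2 = 0.

We work with the vertex ordering v_0 < v_1 < v_2 < v_3 < v_4 < v_5 < v_6 < v_7 < v_8 < v_9. The simplices of K, each written with vertices in increasing order, are:

  0-simplices (10): [v_0], [v_1], [v_2], [v_3], [v_4], [v_5], [v_6], [v_7], [v_8], [v_9]
  1-simplices (30): (30 of them)
  2-simplices (20): (20 of them)

so the chain groups are C_0 ≅ Z^10, C_1 ≅ Z^30, C_2 ≅ Z^20.

The boundary map ∂_1: C_1 → C_0 sends each edge [p,q] (with p < q) to q − p. For instance
  ∂[v_6,v_7] = [v_7] − [v_6].
As a 10×30 matrix over Z this has rank 9, with invariant factors (1,1,1,1,1,1,1,1,1).

∂_2: C_2 → C_1 sends each 2-simplex [p,q,r] to [q,r] − [p,r] + [p,q]. For instance
  ∂[v_0,v_3,v_8] = [v_3,v_8] − [v_0,v_8] + [v_0,v_3],
  ∂[v_0,v_4,v_7] = [v_4,v_7] − [v_0,v_7] + [v_0,v_4].
This gives a 30×20 integer matrix of rank 20; reducing to Smith normal form yields diagonal entries (1,1,1,1,1,1,1,1,1,1,1,1,1,1,1,1,1,1,1,2).

From H_k ≅ ker(∂_k) / im(∂_{k+1}) we obtain:

  H_0: rank C_0 − rank ∂_1 = 10 − 9 = 1, and the invariant factors of ∂_1 are all 1, so H_0 = Z.
  H_1: rank ker ∂_1 − rank ∂_2 = (30 − 9) − 20 = 1, and ∂_2 has invariant factor 2 > 1, so H_1 = Z ⊕ Z/2.
  H_2: rank ker ∂_2 − rank ∂_3 = (20 − 20) − 0 = 0, and there is no ∂_3, so H_2 = 0.

As a check, the Euler characteristic is 10 − 30 + 20 = 0, which agrees with 1 − 1 + 0 = 0.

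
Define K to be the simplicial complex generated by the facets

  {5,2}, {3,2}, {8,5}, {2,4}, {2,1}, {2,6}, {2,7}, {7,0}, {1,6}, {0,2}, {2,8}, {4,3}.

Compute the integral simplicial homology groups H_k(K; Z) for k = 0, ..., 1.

H_0 = Z,  H_1 = Z^4.

K has 9 vertices, 12 edges.
rank ∂_0 = 0, rank ∂_1 = 8 ⇒ b_0 = 9 − 0 − 8 = 1; all invariant factors of ∂_1 are 1 so no torsion. So H_0 = Z.
rank ∂_1 = 8, rank ∂_2 = 0 ⇒ b_1 = 12 − 8 − 0 = 4. So H_1 = Z^4.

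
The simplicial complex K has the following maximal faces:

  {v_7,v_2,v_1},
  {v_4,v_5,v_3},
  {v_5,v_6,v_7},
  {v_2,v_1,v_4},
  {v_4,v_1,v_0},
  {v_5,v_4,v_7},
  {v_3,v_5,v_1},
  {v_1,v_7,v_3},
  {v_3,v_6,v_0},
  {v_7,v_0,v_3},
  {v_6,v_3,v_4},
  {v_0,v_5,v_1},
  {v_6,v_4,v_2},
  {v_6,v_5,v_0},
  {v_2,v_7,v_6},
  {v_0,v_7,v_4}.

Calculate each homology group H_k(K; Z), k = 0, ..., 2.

H_0 ≅ Z,  H_1 ≅ Z^2,  H_2 ≅ Z.

Fix the vertex order v_0 < v_1 < v_2 < v_3 < v_4 < v_5 < v_6 < v_7 and write every simplex with vertices in increasing order. Then dim K = 2 and the simplices of K are:

  0-simplices (8): [v_0], [v_1], [v_2], [v_3], [v_4], [v_5], [v_6], [v_7]
  1-simplices (24): (24 of them)
  2-simplices (16): (16 of them)

so the chain groups are C_0 ≅ Z^8, C_1 ≅ Z^24, C_2 ≅ Z^16.

The boundary map ∂_1: C_1 → C_0 is given by ∂[p,q] = [q] − [p]. For instance
  ∂[v_5,v_6] = [v_6] − [v_5].
The 8×24 boundary matrix has rank 7 and Smith normal form diag(1,1,1,1,1,1,1).

∂_2: C_2 → C_1 sends each 2-simplex [p,q,r] to [q,r] − [p,r] + [p,q]. For instance
  ∂[v_2,v_6,v_7] = [v_6,v_7] − [v_2,v_7] + [v_2,v_6],
  ∂[v_1,v_2,v_4] = [v_2,v_4] − [v_1,v_4] + [v_1,v_2].
This gives a 24×16 integer matrix of rank 15; reducing to Smith normal form yields diagonal entries (1,1,1,1,1,1,1,1,1,1,1,1,1,1,1).

From H_k ≅ ker(∂_k) / im(∂_{k+1}) we obtain:

  H_0: rank C_0 − rank ∂_1 = 8 − 7 = 1, and the invariant factors of ∂_1 are all 1, so H_0 ≅ Z.
  H_1: rank ker ∂_1 − rank ∂_2 = (24 − 7) − 15 = 2, and the invariant factors of ∂_2 are all 1, so H_1 ≅ Z^2.
  H_2: rank ker ∂_2 − rank ∂_3 = (16 − 15) − 0 = 1, and there is no ∂_3, so H_2 ≅ Z.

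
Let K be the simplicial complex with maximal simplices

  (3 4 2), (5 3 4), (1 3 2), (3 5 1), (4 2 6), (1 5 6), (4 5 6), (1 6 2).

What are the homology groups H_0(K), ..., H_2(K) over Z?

Order the vertices as 1 < 2 < 3 < 4 < 5 < 6. Listing each simplex with vertices in this order, K has dimension 2 with simplices:

  0-simplices (6): [1], [2], [3], [4], [5], [6]
  1-simplices (12): [1,2], [1,3], [1,5], [1,6], [2,3], [2,4], [2,6], [3,4], [3,5], [4,5], [4,6], [5,6]
  2-simplices (8): [1,2,3], [1,2,6], [1,3,5], [1,5,6], [2,3,4], [2,4,6], [3,4,5], [4,5,6]

Hence C_0 ≅ Z^6, C_1 ≅ Z^12, C_2 ≅ Z^8.

Boundary ∂_1: C_1 → C_0 sends each edge [p,q] (with p < q) to q − p. For instance
  ∂[4,6] = [6] − [4].
The resulting 6×12 matrix has rank 5, and its Smith normal form has invariant factors (1,1,1,1,1).

∂_2: C_2 → C_1 sends each 2-simplex [p,q,r] to [q,r] − [p,r] + [p,q]. For instance
  ∂[2,3,4] = [3,4] − [2,4] + [2,3],
  ∂[4,5,6] = [5,6] − [4,6] + [4,5].
The resulting 12×8 matrix has rank 7, and its Smith normal form has invariant factors (1,1,1,1,1,1,1).

Reading off H_k = ker ∂_k / im ∂_{k+1}:

  H_0: rank C_0 − rank ∂_1 = 6 − 5 = 1, and the invariant factors of ∂_1 are all 1, so H_0 = Z.
  H_1: rank ker ∂_1 − rank ∂_2 = (12 − 5) − 7 = 0, and the invariant factors of ∂_2 are all 1, so H_1 = 0.
  H_2: rank ker ∂_2 − rank ∂_3 = (8 − 7) − 0 = 1, and there is no ∂_3, so H_2 = Z.

(K is a triangulation of the 2-sphere S^2.)

H_0 ≅ Z,  H_1 = 0,  H_2 ≅ Z.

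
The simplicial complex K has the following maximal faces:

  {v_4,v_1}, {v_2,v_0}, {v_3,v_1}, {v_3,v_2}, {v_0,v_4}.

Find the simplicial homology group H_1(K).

We work with the vertex ordering v_0 < v_1 < v_2 < v_3 < v_4. The simplices of K, each written with vertices in increasing order, are:

  0-simplices (5): [v_0], [v_1], [v_2], [v_3], [v_4]
  1-simplices (5): [v_0,v_2], [v_0,v_4], [v_1,v_3], [v_1,v_4], [v_2,v_3]

giving chain groups C_0 ≅ Z^5, C_1 ≅ Z^5.

The boundary map ∂_1: C_1 → C_0 maps an edge to its endpoints' difference, ∂[p,q] = q − p. For instance
  ∂[v_0,v_4] = [v_4] − [v_0].
The resulting 5×5 matrix has rank 4, and its Smith normal form has invariant factors (1,1,1,1).

Now H_k = ker ∂_k / im ∂_{k+1}, so:

  H_1: rank ker ∂_1 − rank ∂_2 = (5 − 4) − 0 = 1, and there is no ∂_2, so H_1 = Z.

H_1 ≅ Z.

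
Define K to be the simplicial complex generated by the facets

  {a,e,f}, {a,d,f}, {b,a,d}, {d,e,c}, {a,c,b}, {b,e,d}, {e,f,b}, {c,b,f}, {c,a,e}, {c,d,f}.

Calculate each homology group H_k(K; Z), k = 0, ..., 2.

H_0 = Z,  H_1 = Z/2,  H_2 = 0.

Fix the vertex order a < b < c < d < e < f and write every simplex with vertices in increasing order. Then dim K = 2 and the simplices of K are:

  0-simplices (6): a, b, c, d, e, f
  1-simplices (15): ab, ac, ad, ae, af, bc, bd, be, bf, cd, ce, cf, de, df, ef
  2-simplices (10): abc, abd, ace, adf, aef, bcf, bde, bef, cde, cdf

Hence C_0 ≅ Z^6, C_1 ≅ Z^15, C_2 ≅ Z^10.

∂_1: C_1 → C_0 sends each edge [p,q] (with p < q) to q − p. For instance
  ∂ab = b − a.
The 6×15 boundary matrix has rank 5 and Smith normal form diag(1,1,1,1,1).

∂_2: C_2 → C_1 sends each 2-simplex [p,q,r] to [q,r] − [p,r] + [p,q]. For instance
  ∂bde = de − be + bd,
  ∂abd = bd − ad + ab.
As a 15×10 matrix over Z this has rank 10, with invariant factors (1,1,1,1,1,1,1,1,1,2).

Computing H_k = (kernel of ∂_k) / (image of ∂_{k+1}):

  H_0: rank C_0 − rank ∂_1 = 6 − 5 = 1, and the invariant factors of ∂_1 are all 1, so H_0 = Z.
  H_1: rank ker ∂_1 − rank ∂_2 = (15 − 5) − 10 = 0, and ∂_2 has invariant factor 2 > 1, so H_1 = Z/2.
  H_2: rank ker ∂_2 − rank ∂_3 = (10 − 10) − 0 = 0, and there is no ∂_3, so H_2 = 0.

As a check, the Euler characteristic is 6 − 15 + 10 = 1, which agrees with 1 − 0 + 0 = 1.
(K is a triangulation of the real projective plane RP^2.)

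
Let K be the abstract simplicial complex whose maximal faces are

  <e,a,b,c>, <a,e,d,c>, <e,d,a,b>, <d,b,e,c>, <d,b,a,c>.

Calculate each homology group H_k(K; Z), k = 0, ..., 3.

K has 5 vertices, 10 edges, 10 triangles, 5 3-simplices.
rank ∂_0 = 0, rank ∂_1 = 4 ⇒ b_0 = 5 − 0 − 4 = 1; all invariant factors of ∂_1 are 1 so no torsion. So H_0 = Z.
rank ∂_1 = 4, rank ∂_2 = 6 ⇒ b_1 = 10 − 4 − 6 = 0; all invariant factors of ∂_2 are 1 so no torsion. So H_1 = 0.
rank ∂_2 = 6, rank ∂_3 = 4 ⇒ b_2 = 10 − 6 − 4 = 0; all invariant factors of ∂_3 are 1 so no torsion. So H_2 = 0.
rank ∂_3 = 4, rank ∂_4 = 0 ⇒ b_3 = 5 − 4 − 0 = 1. So H_3 = Z.

H_0 = Z,  H_1 = 0,  H_2 = 0,  H_3 = Z.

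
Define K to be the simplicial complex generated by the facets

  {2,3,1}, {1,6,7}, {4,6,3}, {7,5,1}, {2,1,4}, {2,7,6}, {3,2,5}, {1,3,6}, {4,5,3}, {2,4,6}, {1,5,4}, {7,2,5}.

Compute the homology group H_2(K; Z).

H_2 ≅ 0.

We work with the vertex ordering 1 < 2 < 3 < 4 < 5 < 6 < 7. The simplices of K, each written with vertices in increasing order, are:

  0-simplices (7): [1], [2], [3], [4], [5], [6], [7]
  1-simplices (18): [1,2], [1,3], [1,4], [1,5], [1,6], [1,7], [2,3], [2,4], [2,5], [2,6], [2,7], [3,4], [3,5], [3,6], [4,5], [4,6], [5,7], [6,7]
  2-simplices (12): [1,2,3], [1,2,4], [1,3,6], [1,4,5], [1,5,7], [1,6,7], [2,3,5], [2,4,6], [2,5,7], [2,6,7], [3,4,5], [3,4,6]

Hence C_0 ≅ Z^7, C_1 ≅ Z^18, C_2 ≅ Z^12.

Boundary ∂_1: C_1 → C_0 maps an edge to its endpoints' difference, ∂[p,q] = q − p. For instance
  ∂[1,4] = [4] − [1].
As a 7×18 matrix over Z this has rank 6, with invariant factors (1,1,1,1,1,1).

∂_2: C_2 → C_1 acts by ∂[p,q,r] = [q,r] − [p,r] + [p,q]. For instance
  ∂[3,4,5] = [4,5] − [3,5] + [3,4],
  ∂[1,3,6] = [3,6] − [1,6] + [1,3].
The resulting 18×12 matrix has rank 12, and its Smith normal form has invariant factors (1,1,1,1,1,1,1,1,1,1,1,2).

Now H_k = ker ∂_k / im ∂_{k+1}, so:

  H_2: rank ker ∂_2 − rank ∂_3 = (12 − 12) − 0 = 0, and there is no ∂_3, so H_2 ≅ 0.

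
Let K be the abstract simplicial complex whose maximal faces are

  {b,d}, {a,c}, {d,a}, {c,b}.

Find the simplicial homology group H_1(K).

Take the total order a < b < c < d on the vertex set. Then K (dimension 1) consists of the simplices:

  0-simplices (4): a, b, c, d
  1-simplices (4): ac, ad, bc, bd

so the chain groups are C_0 ≅ Z^4, C_1 ≅ Z^4.

Boundary ∂_1: C_1 → C_0 is given by ∂[p,q] = [q] − [p].
The 4×4 boundary matrix has rank 3 and Smith normal form diag(1,1,1).

Now H_k = ker ∂_k / im ∂_{k+1}, so:

  H_1: rank ker ∂_1 − rank ∂_2 = (4 − 3) − 0 = 1, and there is no ∂_2, so H_1 ≅ Z.

H_1 ≅ Z.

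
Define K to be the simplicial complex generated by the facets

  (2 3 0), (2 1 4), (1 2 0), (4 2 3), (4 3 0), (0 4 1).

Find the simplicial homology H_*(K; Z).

Order the vertices as 0 < 1 < 2 < 3 < 4. Listing each simplex with vertices in this order, K has dimension 2 with simplices:

  0-simplices (5): [0], [1], [2], [3], [4]
  1-simplices (9): [0,1], [0,2], [0,3], [0,4], [1,2], [1,4], [2,3], [2,4], [3,4]
  2-simplices (6): [0,1,2], [0,1,4], [0,2,3], [0,3,4], [1,2,4], [2,3,4]

Hence C_0 ≅ Z^5, C_1 ≅ Z^9, C_2 ≅ Z^6.

∂_1: C_1 → C_0 is given by ∂[p,q] = [q] − [p]. For instance
  ∂[0,1] = [1] − [0].
As a 5×9 matrix over Z this has rank 4, with invariant factors (1,1,1,1).

∂_2: C_2 → C_1 maps a triangle to the signed sum of its edges. For instance
  ∂[0,1,4] = [1,4] − [0,4] + [0,1],
  ∂[1,2,4] = [2,4] − [1,4] + [1,2].
As a 9×6 matrix over Z this has rank 5, with invariant factors (1,1,1,1,1).

Reading off H_k = ker ∂_k / im ∂_{k+1}:

  H_0: rank C_0 − rank ∂_1 = 5 − 4 = 1, and the invariant factors of ∂_1 are all 1, so H_0 ≅ Z.
  H_1: rank ker ∂_1 − rank ∂_2 = (9 − 4) − 5 = 0, and the invariant factors of ∂_2 are all 1, so H_1 ≅ 0.
  H_2: rank ker ∂_2 − rank ∂_3 = (6 − 5) − 0 = 1, and there is no ∂_3, so H_2 ≅ Z.

H_0 = Z,  H_1 = 0,  H_2 = Z.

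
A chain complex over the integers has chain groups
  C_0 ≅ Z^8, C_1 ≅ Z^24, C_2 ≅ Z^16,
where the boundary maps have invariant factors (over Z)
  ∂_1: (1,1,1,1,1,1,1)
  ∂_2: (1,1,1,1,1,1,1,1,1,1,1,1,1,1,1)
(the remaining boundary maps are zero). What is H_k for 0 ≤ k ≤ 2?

H_0 ≅ Z,  H_1 ≅ Z^2,  H_2 ≅ Z.

H_0: b_0 = 8 − 0 − 7 = 1; torsion from ∂_1 factors > 1: none. So H_0 ≅ Z.
H_1: b_1 = 24 − 7 − 15 = 2; torsion from ∂_2 factors > 1: none. So H_1 ≅ Z^2.
H_2: b_2 = 16 − 15 − 0 = 1; torsion from ∂_3 factors > 1: none. So H_2 ≅ Z.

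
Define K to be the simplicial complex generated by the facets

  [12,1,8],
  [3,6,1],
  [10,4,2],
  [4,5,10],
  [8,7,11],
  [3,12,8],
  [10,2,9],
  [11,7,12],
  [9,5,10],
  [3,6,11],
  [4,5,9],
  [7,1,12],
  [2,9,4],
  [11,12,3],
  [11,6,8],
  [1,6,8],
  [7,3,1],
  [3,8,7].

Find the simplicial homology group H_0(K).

H_0 = Z^2.

We work with the vertex ordering 1 < 2 < 3 < 4 < 5 < 6 < 7 < 8 < 9 < 10 < 11 < 12. The simplices of K, each written with vertices in increasing order, are:

  0-simplices (12): [1], [2], [3], [4], [5], [6], [7], [8], [9], [10], [11], [12]
  1-simplices (27): (27 of them)
  2-simplices (18): (18 of them)

Hence C_0 ≅ Z^12, C_1 ≅ Z^27, C_2 ≅ Z^18.

∂_1: C_1 → C_0 maps an edge to its endpoints' difference, ∂[p,q] = q − p.
The resulting 12×27 matrix has rank 10, and its Smith normal form has invariant factors (1,1,1,1,1,1,1,1,1,1).

The boundary map ∂_2: C_2 → C_1 maps a triangle to the signed sum of its edges. For instance
  ∂[4,5,10] = [5,10] − [4,10] + [4,5],
  ∂[3,7,8] = [7,8] − [3,8] + [3,7].
As a 27×18 matrix over Z this has rank 17, with invariant factors (1,1,1,1,1,1,1,1,1,1,1,1,1,1,1,1,2).

From H_k ≅ ker(∂_k) / im(∂_{k+1}) we obtain:

  H_0: rank C_0 − rank ∂_1 = 12 − 10 = 2, and the invariant factors of ∂_1 are all 1, so H_0 ≅ Z^2.

(K is a triangulation of the disjoint union of the real projective plane RP^2 and the 2-sphere S^2.)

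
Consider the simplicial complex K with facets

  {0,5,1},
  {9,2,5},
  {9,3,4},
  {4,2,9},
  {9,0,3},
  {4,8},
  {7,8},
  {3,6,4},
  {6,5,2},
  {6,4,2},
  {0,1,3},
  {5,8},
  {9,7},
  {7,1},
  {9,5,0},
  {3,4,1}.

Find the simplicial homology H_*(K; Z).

Order the vertices as 0 < 1 < 2 < 3 < 4 < 5 < 6 < 7 < 8 < 9. Listing each simplex with vertices in this order, K has dimension 2 with simplices:

  0-simplices (10): [0], [1], [2], [3], [4], [5], [6], [7], [8], [9]
  1-simplices (23): [0,1], [0,3], [0,5], [0,9], [1,3], [1,4], [1,5], [1,7], [2,4], [2,5], [2,6], [2,9], [3,4], [3,6], [3,9], [4,6], [4,8], [4,9], [5,6], [5,8], [5,9], [7,8], [7,9]
  2-simplices (11): [0,1,3], [0,1,5], [0,3,9], [0,5,9], [1,3,4], [2,4,6], [2,4,9], [2,5,6], [2,5,9], [3,4,6], [3,4,9]

so the chain groups are C_0 ≅ Z^10, C_1 ≅ Z^23, C_2 ≅ Z^11.

Boundary ∂_1: C_1 → C_0 maps an edge to its endpoints' difference, ∂[p,q] = q − p. For instance
  ∂[0,3] = [3] − [0].
This gives a 10×23 integer matrix of rank 9; reducing to Smith normal form yields diagonal entries (1,1,1,1,1,1,1,1,1).

∂_2: C_2 → C_1 acts by ∂[p,q,r] = [q,r] − [p,r] + [p,q]. For instance
  ∂[2,4,9] = [4,9] − [2,9] + [2,4],
  ∂[2,4,6] = [4,6] − [2,6] + [2,4].
The 23×11 boundary matrix has rank 11 and Smith normal form diag(1,1,1,1,1,1,1,1,1,1,1).

From H_k ≅ ker(∂_k) / im(∂_{k+1}) we obtain:

  H_0: rank C_0 − rank ∂_1 = 10 − 9 = 1, and the invariant factors of ∂_1 are all 1, so H_0 = Z.
  H_1: rank ker ∂_1 − rank ∂_2 = (23 − 9) − 11 = 3, and the invariant factors of ∂_2 are all 1, so H_1 = Z^3.
  H_2: rank ker ∂_2 − rank ∂_3 = (11 − 11) − 0 = 0, and there is no ∂_3, so H_2 = 0.

As a check, the Euler characteristic is 10 − 23 + 11 = -2, which agrees with 1 − 3 + 0 = -2.

H_0 ≅ Z,  H_1 ≅ Z^3,  H_2 = 0.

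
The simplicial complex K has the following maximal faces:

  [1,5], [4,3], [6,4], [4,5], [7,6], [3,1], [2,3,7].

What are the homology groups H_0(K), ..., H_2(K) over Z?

H_0 ≅ Z,  H_1 ≅ Z^2,  H_2 = 0.

We work with the vertex ordering 1 < 2 < 3 < 4 < 5 < 6 < 7. The simplices of K, each written with vertices in increasing order, are:

  0-simplices (7): [1], [2], [3], [4], [5], [6], [7]
  1-simplices (9): [1,3], [1,5], [2,3], [2,7], [3,4], [3,7], [4,5], [4,6], [6,7]
  2-simplices (1): [2,3,7]

so the chain groups are C_0 ≅ Z^7, C_1 ≅ Z^9, C_2 ≅ Z^1.

∂_1: C_1 → C_0 maps an edge to its endpoints' difference, ∂[p,q] = q − p.
This gives a 7×9 integer matrix of rank 6; reducing to Smith normal form yields diagonal entries (1,1,1,1,1,1).

Boundary ∂_2: C_2 → C_1 acts by ∂[p,q,r] = [q,r] − [p,r] + [p,q]. For instance
  ∂[2,3,7] = [3,7] − [2,7] + [2,3].
This gives a 9×1 integer matrix of rank 1; reducing to Smith normal form yields diagonal entries (1).

Computing H_k = (kernel of ∂_k) / (image of ∂_{k+1}):

  H_0: rank C_0 − rank ∂_1 = 7 − 6 = 1, and the invariant factors of ∂_1 are all 1, so H_0 ≅ Z.
  H_1: rank ker ∂_1 − rank ∂_2 = (9 − 6) − 1 = 2, and the invariant factors of ∂_2 are all 1, so H_1 ≅ Z^2.
  H_2: rank ker ∂_2 − rank ∂_3 = (1 − 1) − 0 = 0, and there is no ∂_3, so H_2 ≅ 0.

As a check, the Euler characteristic is 7 − 9 + 1 = -1, which agrees with 1 − 2 + 0 = -1.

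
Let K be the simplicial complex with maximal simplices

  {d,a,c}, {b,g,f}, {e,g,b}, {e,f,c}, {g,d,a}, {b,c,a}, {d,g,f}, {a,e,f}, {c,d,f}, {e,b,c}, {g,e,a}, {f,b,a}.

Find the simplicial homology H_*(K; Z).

Order the vertices as a < b < c < d < e < f < g. Listing each simplex with vertices in this order, K has dimension 2 with simplices:

  0-simplices (7): a, b, c, d, e, f, g
  1-simplices (18): ab, ac, ad, ae, af, ag, bc, be, bf, bg, cd, ce, cf, df, dg, ef, eg, fg
  2-simplices (12): abc, abf, acd, adg, aef, aeg, bce, beg, bfg, cdf, cef, dfg

Hence C_0 ≅ Z^7, C_1 ≅ Z^18, C_2 ≅ Z^12.

The boundary map ∂_1: C_1 → C_0 is given by ∂[p,q] = [q] − [p]. For instance
  ∂df = f − d.
The 7×18 boundary matrix has rank 6 and Smith normal form diag(1,1,1,1,1,1).

∂_2: C_2 → C_1 maps a triangle to the signed sum of its edges. For instance
  ∂acd = cd − ad + ac,
  ∂aef = ef − af + ae.
As a 18×12 matrix over Z this has rank 12, with invariant factors (1,1,1,1,1,1,1,1,1,1,1,2).

Computing H_k = (kernel of ∂_k) / (image of ∂_{k+1}):

  H_0: rank C_0 − rank ∂_1 = 7 − 6 = 1, and the invariant factors of ∂_1 are all 1, so H_0 = Z.
  H_1: rank ker ∂_1 − rank ∂_2 = (18 − 6) − 12 = 0, and ∂_2 has invariant factor 2 > 1, so H_1 = Z/2.
  H_2: rank ker ∂_2 − rank ∂_3 = (12 − 12) − 0 = 0, and there is no ∂_3, so H_2 = 0.

As a check, the Euler characteristic is 7 − 18 + 12 = 1, which agrees with 1 − 0 + 0 = 1.

H_0 = Z,  H_1 = Z/2,  H_2 = 0.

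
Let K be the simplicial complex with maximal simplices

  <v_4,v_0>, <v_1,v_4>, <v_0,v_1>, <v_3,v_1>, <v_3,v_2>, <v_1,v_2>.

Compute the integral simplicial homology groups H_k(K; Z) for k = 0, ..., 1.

H_0 = Z,  H_1 = Z^2.

Fix the vertex order v_0 < v_1 < v_2 < v_3 < v_4 and write every simplex with vertices in increasing order. Then dim K = 1 and the simplices of K are:

  0-simplices (5): [v_0], [v_1], [v_2], [v_3], [v_4]
  1-simplices (6): [v_0,v_1], [v_0,v_4], [v_1,v_2], [v_1,v_3], [v_1,v_4], [v_2,v_3]

giving chain groups C_0 ≅ Z^5, C_1 ≅ Z^6.

Boundary ∂_1: C_1 → C_0 sends each edge [p,q] (with p < q) to q − p. For instance
  ∂[v_1,v_2] = [v_2] − [v_1].
The resulting 5×6 matrix has rank 4, and its Smith normal form has invariant factors (1,1,1,1).

Reading off H_k = ker ∂_k / im ∂_{k+1}:

  H_0: rank C_0 − rank ∂_1 = 5 − 4 = 1, and the invariant factors of ∂_1 are all 1, so H_0 ≅ Z.
  H_1: rank ker ∂_1 − rank ∂_2 = (6 − 4) − 0 = 2, and there is no ∂_2, so H_1 ≅ Z^2.

(K is a triangulation of a wedge of 2 circles.)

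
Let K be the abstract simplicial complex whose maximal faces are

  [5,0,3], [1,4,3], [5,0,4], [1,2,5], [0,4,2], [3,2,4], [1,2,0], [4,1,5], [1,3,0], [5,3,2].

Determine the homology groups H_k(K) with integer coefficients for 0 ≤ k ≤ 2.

H_0 = Z,  H_1 = Z/2Z,  H_2 = 0.

Fix the vertex order 0 < 1 < 2 < 3 < 4 < 5 and write every simplex with vertices in increasing order. Then dim K = 2 and the simplices of K are:

  0-simplices (6): [0], [1], [2], [3], [4], [5]
  1-simplices (15): [0,1], [0,2], [0,3], [0,4], [0,5], [1,2], [1,3], [1,4], [1,5], [2,3], [2,4], [2,5], [3,4], [3,5], [4,5]
  2-simplices (10): [0,1,2], [0,1,3], [0,2,4], [0,3,5], [0,4,5], [1,2,5], [1,3,4], [1,4,5], [2,3,4], [2,3,5]

Hence C_0 ≅ Z^6, C_1 ≅ Z^15, C_2 ≅ Z^10.

∂_1: C_1 → C_0 maps an edge to its endpoints' difference, ∂[p,q] = q − p. For instance
  ∂[0,5] = [5] − [0].
The resulting 6×15 matrix has rank 5, and its Smith normal form has invariant factors (1,1,1,1,1).

∂_2: C_2 → C_1 sends each 2-simplex [p,q,r] to [q,r] − [p,r] + [p,q]. For instance
  ∂[0,1,2] = [1,2] − [0,2] + [0,1],
  ∂[2,3,5] = [3,5] − [2,5] + [2,3].
As a 15×10 matrix over Z this has rank 10, with invariant factors (1,1,1,1,1,1,1,1,1,2).

From H_k ≅ ker(∂_k) / im(∂_{k+1}) we obtain:

  H_0: rank C_0 − rank ∂_1 = 6 − 5 = 1, and the invariant factors of ∂_1 are all 1, so H_0 = Z.
  H_1: rank ker ∂_1 − rank ∂_2 = (15 − 5) − 10 = 0, and ∂_2 has invariant factor 2 > 1, so H_1 = Z/2Z.
  H_2: rank ker ∂_2 − rank ∂_3 = (10 − 10) − 0 = 0, and there is no ∂_3, so H_2 = 0.

As a check, the Euler characteristic is 6 − 15 + 10 = 1, which agrees with 1 − 0 + 0 = 1.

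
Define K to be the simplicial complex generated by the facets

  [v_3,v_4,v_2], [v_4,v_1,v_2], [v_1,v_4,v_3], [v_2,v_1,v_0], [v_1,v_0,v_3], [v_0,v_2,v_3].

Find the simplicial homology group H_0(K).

Take the total order v_0 < v_1 < v_2 < v_3 < v_4 on the vertex set. Then K (dimension 2) consists of the simplices:

  0-simplices (5): [v_0], [v_1], [v_2], [v_3], [v_4]
  1-simplices (9): [v_0,v_1], [v_0,v_2], [v_0,v_3], [v_1,v_2], [v_1,v_3], [v_1,v_4], [v_2,v_3], [v_2,v_4], [v_3,v_4]
  2-simplices (6): [v_0,v_1,v_2], [v_0,v_1,v_3], [v_0,v_2,v_3], [v_1,v_2,v_4], [v_1,v_3,v_4], [v_2,v_3,v_4]

so the chain groups are C_0 ≅ Z^5, C_1 ≅ Z^9, C_2 ≅ Z^6.

Boundary ∂_1: C_1 → C_0 maps an edge to its endpoints' difference, ∂[p,q] = q − p.
The resulting 5×9 matrix has rank 4, and its Smith normal form has invariant factors (1,1,1,1).

The boundary map ∂_2: C_2 → C_1 sends each 2-simplex [p,q,r] to [q,r] − [p,r] + [p,q]. For instance
  ∂[v_0,v_1,v_3] = [v_1,v_3] − [v_0,v_3] + [v_0,v_1],
  ∂[v_2,v_3,v_4] = [v_3,v_4] − [v_2,v_4] + [v_2,v_3].
The resulting 9×6 matrix has rank 5, and its Smith normal form has invariant factors (1,1,1,1,1).

From H_k ≅ ker(∂_k) / im(∂_{k+1}) we obtain:

  H_0: rank C_0 − rank ∂_1 = 5 − 4 = 1, and the invariant factors of ∂_1 are all 1, so H_0 = Z.

H_0 ≅ Z.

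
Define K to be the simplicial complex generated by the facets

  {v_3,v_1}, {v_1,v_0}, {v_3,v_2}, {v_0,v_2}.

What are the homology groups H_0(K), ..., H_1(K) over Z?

Take the total order v_0 < v_1 < v_2 < v_3 on the vertex set. Then K (dimension 1) consists of the simplices:

  0-simplices (4): [v_0], [v_1], [v_2], [v_3]
  1-simplices (4): [v_0,v_1], [v_0,v_2], [v_1,v_3], [v_2,v_3]

giving chain groups C_0 ≅ Z^4, C_1 ≅ Z^4.

Boundary ∂_1: C_1 → C_0 maps an edge to its endpoints' difference, ∂[p,q] = q − p. For instance
  ∂[v_1,v_3] = [v_3] − [v_1].
This gives a 4×4 integer matrix of rank 3; reducing to Smith normal form yields diagonal entries (1,1,1).

From H_k ≅ ker(∂_k) / im(∂_{k+1}) we obtain:

  H_0: rank C_0 − rank ∂_1 = 4 − 3 = 1, and the invariant factors of ∂_1 are all 1, so H_0 = Z.
  H_1: rank ker ∂_1 − rank ∂_2 = (4 − 3) − 0 = 1, and there is no ∂_2, so H_1 = Z.

H_0 = Z,  H_1 = Z.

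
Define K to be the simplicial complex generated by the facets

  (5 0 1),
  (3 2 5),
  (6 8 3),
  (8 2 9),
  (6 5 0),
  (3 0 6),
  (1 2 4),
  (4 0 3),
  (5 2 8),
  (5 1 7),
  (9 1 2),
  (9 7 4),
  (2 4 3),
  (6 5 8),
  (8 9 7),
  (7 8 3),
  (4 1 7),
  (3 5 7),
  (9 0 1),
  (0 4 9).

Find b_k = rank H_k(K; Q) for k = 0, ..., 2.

Take the total order 0 < 1 < 2 < 3 < 4 < 5 < 6 < 7 < 8 < 9 on the vertex set. Then K (dimension 2) consists of the simplices:

  0-simplices (10): [0], [1], [2], [3], [4], [5], [6], [7], [8], [9]
  1-simplices (30): (30 of them)
  2-simplices (20): (20 of them)

giving chain groups C_0 ≅ Z^10, C_1 ≅ Z^30, C_2 ≅ Z^20.

The boundary map ∂_1: C_1 → C_0 sends each edge [p,q] (with p < q) to q − p.
As a 10×30 matrix over Z this has rank 9, with invariant factors (1,1,1,1,1,1,1,1,1).

Boundary ∂_2: C_2 → C_1 sends each 2-simplex [p,q,r] to [q,r] − [p,r] + [p,q]. For instance
  ∂[0,3,6] = [3,6] − [0,6] + [0,3],
  ∂[0,1,9] = [1,9] − [0,9] + [0,1].
The resulting 30×20 matrix has rank 20, and its Smith normal form has invariant factors (1,1,1,1,1,1,1,1,1,1,1,1,1,1,1,1,1,1,1,2).

Reading off H_k = ker ∂_k / im ∂_{k+1}:

  H_0: rank C_0 − rank ∂_1 = 10 − 9 = 1, and the invariant factors of ∂_1 are all 1, so H_0 = Z.
  H_1: rank ker ∂_1 − rank ∂_2 = (30 − 9) − 20 = 1, and ∂_2 has invariant factor 2 > 1, so H_1 = Z ⊕ Z/2.
  H_2: rank ker ∂_2 − rank ∂_3 = (20 − 20) − 0 = 0, and there is no ∂_3, so H_2 = 0.

Hence the Betti numbers are b_0 = 1, b_1 = 1, b_2 = 0.

b_0 = 1, b_1 = 1, b_2 = 0.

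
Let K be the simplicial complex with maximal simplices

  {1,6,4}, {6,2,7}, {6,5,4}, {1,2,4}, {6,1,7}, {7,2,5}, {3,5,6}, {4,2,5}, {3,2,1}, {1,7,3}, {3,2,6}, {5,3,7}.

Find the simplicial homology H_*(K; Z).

Order the vertices as 1 < 2 < 3 < 4 < 5 < 6 < 7. Listing each simplex with vertices in this order, K has dimension 2 with simplices:

  0-simplices (7): [1], [2], [3], [4], [5], [6], [7]
  1-simplices (18): [1,2], [1,3], [1,4], [1,6], [1,7], [2,3], [2,4], [2,5], [2,6], [2,7], [3,5], [3,6], [3,7], [4,5], [4,6], [5,6], [5,7], [6,7]
  2-simplices (12): [1,2,3], [1,2,4], [1,3,7], [1,4,6], [1,6,7], [2,3,6], [2,4,5], [2,5,7], [2,6,7], [3,5,6], [3,5,7], [4,5,6]

giving chain groups C_0 ≅ Z^7, C_1 ≅ Z^18, C_2 ≅ Z^12.

Boundary ∂_1: C_1 → C_0 maps an edge to its endpoints' difference, ∂[p,q] = q − p.
The 7×18 boundary matrix has rank 6 and Smith normal form diag(1,1,1,1,1,1).

Boundary ∂_2: C_2 → C_1 sends each 2-simplex [p,q,r] to [q,r] − [p,r] + [p,q]. For instance
  ∂[2,3,6] = [3,6] − [2,6] + [2,3],
  ∂[1,2,3] = [2,3] − [1,3] + [1,2].
This gives a 18×12 integer matrix of rank 12; reducing to Smith normal form yields diagonal entries (1,1,1,1,1,1,1,1,1,1,1,2).

Computing H_k = (kernel of ∂_k) / (image of ∂_{k+1}):

  H_0: rank C_0 − rank ∂_1 = 7 − 6 = 1, and the invariant factors of ∂_1 are all 1, so H_0 ≅ Z.
  H_1: rank ker ∂_1 − rank ∂_2 = (18 − 6) − 12 = 0, and ∂_2 has invariant factor 2 > 1, so H_1 ≅ Z/2.
  H_2: rank ker ∂_2 − rank ∂_3 = (12 − 12) − 0 = 0, and there is no ∂_3, so H_2 ≅ 0.

H_0 ≅ Z,  H_1 ≅ Z/2,  H_2 = 0.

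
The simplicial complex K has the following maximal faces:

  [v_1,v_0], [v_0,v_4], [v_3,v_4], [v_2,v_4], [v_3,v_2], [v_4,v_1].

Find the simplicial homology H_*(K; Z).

H_0 ≅ Z,  H_1 ≅ Z^2.

Fix the vertex order v_0 < v_1 < v_2 < v_3 < v_4 and write every simplex with vertices in increasing order. Then dim K = 1 and the simplices of K are:

  0-simplices (5): [v_0], [v_1], [v_2], [v_3], [v_4]
  1-simplices (6): [v_0,v_1], [v_0,v_4], [v_1,v_4], [v_2,v_3], [v_2,v_4], [v_3,v_4]

so the chain groups are C_0 ≅ Z^5, C_1 ≅ Z^6.

Boundary ∂_1: C_1 → C_0 maps an edge to its endpoints' difference, ∂[p,q] = q − p. For instance
  ∂[v_2,v_3] = [v_3] − [v_2].
As a 5×6 matrix over Z this has rank 4, with invariant factors (1,1,1,1).

From H_k ≅ ker(∂_k) / im(∂_{k+1}) we obtain:

  H_0: rank C_0 − rank ∂_1 = 5 − 4 = 1, and the invariant factors of ∂_1 are all 1, so H_0 ≅ Z.
  H_1: rank ker ∂_1 − rank ∂_2 = (6 − 4) − 0 = 2, and there is no ∂_2, so H_1 ≅ Z^2.

As a check, the Euler characteristic is 5 − 6 = -1, which agrees with 1 − 2 = -1.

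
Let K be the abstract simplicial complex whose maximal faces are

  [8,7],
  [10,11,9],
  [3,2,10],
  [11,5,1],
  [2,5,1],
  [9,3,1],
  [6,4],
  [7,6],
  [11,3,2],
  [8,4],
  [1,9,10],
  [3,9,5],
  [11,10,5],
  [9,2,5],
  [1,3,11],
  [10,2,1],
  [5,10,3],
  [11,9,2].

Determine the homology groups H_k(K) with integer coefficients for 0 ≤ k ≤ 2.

We work with the vertex ordering 1 < 2 < 3 < 4 < 5 < 6 < 7 < 8 < 9 < 10 < 11. The simplices of K, each written with vertices in increasing order, are:

  0-simplices (11): [1], [2], [3], [4], [5], [6], [7], [8], [9], [10], [11]
  1-simplices (25): (25 of them)
  2-simplices (14): [1,2,5], [1,2,10], [1,3,9], [1,3,11], [1,5,11], [1,9,10], [2,3,10], [2,3,11], [2,5,9], [2,9,11], [3,5,9], [3,5,10], [5,10,11], [9,10,11]

so the chain groups are C_0 ≅ Z^11, C_1 ≅ Z^25, C_2 ≅ Z^14.

∂_1: C_1 → C_0 maps an edge to its endpoints' difference, ∂[p,q] = q − p.
This gives a 11×25 integer matrix of rank 9; reducing to Smith normal form yields diagonal entries (1,1,1,1,1,1,1,1,1).

The boundary map ∂_2: C_2 → C_1 acts by ∂[p,q,r] = [q,r] − [p,r] + [p,q]. For instance
  ∂[3,5,10] = [5,10] − [3,10] + [3,5],
  ∂[1,3,11] = [3,11] − [1,11] + [1,3].
This gives a 25×14 integer matrix of rank 13; reducing to Smith normal form yields diagonal entries (1,1,1,1,1,1,1,1,1,1,1,1,1).

Reading off H_k = ker ∂_k / im ∂_{k+1}:

  H_0: rank C_0 − rank ∂_1 = 11 − 9 = 2, and the invariant factors of ∂_1 are all 1, so H_0 = Z^2.
  H_1: rank ker ∂_1 − rank ∂_2 = (25 − 9) − 13 = 3, and the invariant factors of ∂_2 are all 1, so H_1 = Z^3.
  H_2: rank ker ∂_2 − rank ∂_3 = (14 − 13) − 0 = 1, and there is no ∂_3, so H_2 = Z.

H_0 ≅ Z^2,  H_1 ≅ Z^3,  H_2 ≅ Z.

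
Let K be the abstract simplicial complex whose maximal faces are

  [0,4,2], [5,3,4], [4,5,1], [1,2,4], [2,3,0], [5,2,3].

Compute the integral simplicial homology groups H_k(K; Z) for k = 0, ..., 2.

Fix the vertex order 0 < 1 < 2 < 3 < 4 < 5 and write every simplex with vertices in increasing order. Then dim K = 2 and the simplices of K are:

  0-simplices (6): [0], [1], [2], [3], [4], [5]
  1-simplices (12): [0,2], [0,3], [0,4], [1,2], [1,4], [1,5], [2,3], [2,4], [2,5], [3,4], [3,5], [4,5]
  2-simplices (6): [0,2,3], [0,2,4], [1,2,4], [1,4,5], [2,3,5], [3,4,5]

so the chain groups are C_0 ≅ Z^6, C_1 ≅ Z^12, C_2 ≅ Z^6.

∂_1: C_1 → C_0 sends each edge [p,q] (with p < q) to q − p. For instance
  ∂[0,4] = [4] − [0].
As a 6×12 matrix over Z this has rank 5, with invariant factors (1,1,1,1,1).

Boundary ∂_2: C_2 → C_1 sends each 2-simplex [p,q,r] to [q,r] − [p,r] + [p,q]. For instance
  ∂[0,2,4] = [2,4] − [0,4] + [0,2],
  ∂[1,2,4] = [2,4] − [1,4] + [1,2].
As a 12×6 matrix over Z this has rank 6, with invariant factors (1,1,1,1,1,1).

Computing H_k = (kernel of ∂_k) / (image of ∂_{k+1}):

  H_0: rank C_0 − rank ∂_1 = 6 − 5 = 1, and the invariant factors of ∂_1 are all 1, so H_0 = Z.
  H_1: rank ker ∂_1 − rank ∂_2 = (12 − 5) − 6 = 1, and the invariant factors of ∂_2 are all 1, so H_1 = Z.
  H_2: rank ker ∂_2 − rank ∂_3 = (6 − 6) − 0 = 0, and there is no ∂_3, so H_2 = 0.

H_0 = Z,  H_1 = Z,  H_2 = 0.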